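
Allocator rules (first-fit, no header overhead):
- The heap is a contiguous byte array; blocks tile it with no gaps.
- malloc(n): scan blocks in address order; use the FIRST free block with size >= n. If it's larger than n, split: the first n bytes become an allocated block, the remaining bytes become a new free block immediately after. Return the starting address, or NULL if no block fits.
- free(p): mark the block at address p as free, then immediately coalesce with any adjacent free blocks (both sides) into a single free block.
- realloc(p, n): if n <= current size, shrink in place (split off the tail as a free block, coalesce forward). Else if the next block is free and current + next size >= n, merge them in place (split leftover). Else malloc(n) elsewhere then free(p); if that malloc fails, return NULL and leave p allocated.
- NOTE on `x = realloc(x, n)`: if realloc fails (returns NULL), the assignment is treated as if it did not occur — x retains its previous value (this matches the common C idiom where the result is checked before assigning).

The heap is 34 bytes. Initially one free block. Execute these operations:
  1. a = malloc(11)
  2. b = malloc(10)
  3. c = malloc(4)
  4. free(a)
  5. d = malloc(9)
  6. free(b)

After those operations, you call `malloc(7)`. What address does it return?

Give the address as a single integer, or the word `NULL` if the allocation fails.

Answer: 9

Derivation:
Op 1: a = malloc(11) -> a = 0; heap: [0-10 ALLOC][11-33 FREE]
Op 2: b = malloc(10) -> b = 11; heap: [0-10 ALLOC][11-20 ALLOC][21-33 FREE]
Op 3: c = malloc(4) -> c = 21; heap: [0-10 ALLOC][11-20 ALLOC][21-24 ALLOC][25-33 FREE]
Op 4: free(a) -> (freed a); heap: [0-10 FREE][11-20 ALLOC][21-24 ALLOC][25-33 FREE]
Op 5: d = malloc(9) -> d = 0; heap: [0-8 ALLOC][9-10 FREE][11-20 ALLOC][21-24 ALLOC][25-33 FREE]
Op 6: free(b) -> (freed b); heap: [0-8 ALLOC][9-20 FREE][21-24 ALLOC][25-33 FREE]
malloc(7): first-fit scan over [0-8 ALLOC][9-20 FREE][21-24 ALLOC][25-33 FREE] -> 9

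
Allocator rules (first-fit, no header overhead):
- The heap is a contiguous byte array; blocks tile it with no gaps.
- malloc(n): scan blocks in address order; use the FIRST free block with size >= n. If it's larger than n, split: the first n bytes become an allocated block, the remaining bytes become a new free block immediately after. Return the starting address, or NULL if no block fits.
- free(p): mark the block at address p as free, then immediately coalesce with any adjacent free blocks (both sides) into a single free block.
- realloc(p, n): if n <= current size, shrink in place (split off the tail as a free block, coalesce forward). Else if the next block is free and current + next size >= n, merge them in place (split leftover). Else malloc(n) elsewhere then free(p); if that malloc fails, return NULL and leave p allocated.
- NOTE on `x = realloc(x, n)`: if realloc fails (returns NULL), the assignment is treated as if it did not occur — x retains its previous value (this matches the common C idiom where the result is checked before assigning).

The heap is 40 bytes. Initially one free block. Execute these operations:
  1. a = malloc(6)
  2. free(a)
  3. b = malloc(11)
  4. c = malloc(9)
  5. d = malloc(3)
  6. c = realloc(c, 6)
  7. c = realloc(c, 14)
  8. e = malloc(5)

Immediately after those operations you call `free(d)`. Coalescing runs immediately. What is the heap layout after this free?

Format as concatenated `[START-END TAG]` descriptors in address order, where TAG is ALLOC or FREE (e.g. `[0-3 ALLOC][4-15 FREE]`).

Op 1: a = malloc(6) -> a = 0; heap: [0-5 ALLOC][6-39 FREE]
Op 2: free(a) -> (freed a); heap: [0-39 FREE]
Op 3: b = malloc(11) -> b = 0; heap: [0-10 ALLOC][11-39 FREE]
Op 4: c = malloc(9) -> c = 11; heap: [0-10 ALLOC][11-19 ALLOC][20-39 FREE]
Op 5: d = malloc(3) -> d = 20; heap: [0-10 ALLOC][11-19 ALLOC][20-22 ALLOC][23-39 FREE]
Op 6: c = realloc(c, 6) -> c = 11; heap: [0-10 ALLOC][11-16 ALLOC][17-19 FREE][20-22 ALLOC][23-39 FREE]
Op 7: c = realloc(c, 14) -> c = 23; heap: [0-10 ALLOC][11-19 FREE][20-22 ALLOC][23-36 ALLOC][37-39 FREE]
Op 8: e = malloc(5) -> e = 11; heap: [0-10 ALLOC][11-15 ALLOC][16-19 FREE][20-22 ALLOC][23-36 ALLOC][37-39 FREE]
free(d): d = 20 -> block [20-22 ALLOC]; mark free, coalesce with adjacent free neighbors -> [0-10 ALLOC][11-15 ALLOC][16-22 FREE][23-36 ALLOC][37-39 FREE]

Answer: [0-10 ALLOC][11-15 ALLOC][16-22 FREE][23-36 ALLOC][37-39 FREE]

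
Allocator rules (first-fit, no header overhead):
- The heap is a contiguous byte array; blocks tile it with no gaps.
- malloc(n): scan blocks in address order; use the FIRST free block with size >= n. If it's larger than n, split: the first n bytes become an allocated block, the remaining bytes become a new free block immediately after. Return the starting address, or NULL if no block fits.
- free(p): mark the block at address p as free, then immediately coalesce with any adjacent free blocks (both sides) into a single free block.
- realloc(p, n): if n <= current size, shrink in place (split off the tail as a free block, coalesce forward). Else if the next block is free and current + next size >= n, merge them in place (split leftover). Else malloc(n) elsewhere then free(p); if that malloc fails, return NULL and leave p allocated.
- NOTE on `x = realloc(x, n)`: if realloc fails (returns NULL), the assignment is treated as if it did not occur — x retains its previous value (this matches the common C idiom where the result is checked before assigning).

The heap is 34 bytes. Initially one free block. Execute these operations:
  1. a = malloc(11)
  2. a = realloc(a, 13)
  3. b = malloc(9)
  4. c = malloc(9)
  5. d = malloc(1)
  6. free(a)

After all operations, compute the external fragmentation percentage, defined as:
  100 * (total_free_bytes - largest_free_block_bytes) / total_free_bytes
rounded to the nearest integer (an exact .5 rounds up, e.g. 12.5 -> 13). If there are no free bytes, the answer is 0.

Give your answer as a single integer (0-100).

Op 1: a = malloc(11) -> a = 0; heap: [0-10 ALLOC][11-33 FREE]
Op 2: a = realloc(a, 13) -> a = 0; heap: [0-12 ALLOC][13-33 FREE]
Op 3: b = malloc(9) -> b = 13; heap: [0-12 ALLOC][13-21 ALLOC][22-33 FREE]
Op 4: c = malloc(9) -> c = 22; heap: [0-12 ALLOC][13-21 ALLOC][22-30 ALLOC][31-33 FREE]
Op 5: d = malloc(1) -> d = 31; heap: [0-12 ALLOC][13-21 ALLOC][22-30 ALLOC][31-31 ALLOC][32-33 FREE]
Op 6: free(a) -> (freed a); heap: [0-12 FREE][13-21 ALLOC][22-30 ALLOC][31-31 ALLOC][32-33 FREE]
Free blocks: [13 2] total_free=15 largest=13 -> 100*(15-13)/15 = 200/15 ≈ 13.333 -> rounds to 13

Answer: 13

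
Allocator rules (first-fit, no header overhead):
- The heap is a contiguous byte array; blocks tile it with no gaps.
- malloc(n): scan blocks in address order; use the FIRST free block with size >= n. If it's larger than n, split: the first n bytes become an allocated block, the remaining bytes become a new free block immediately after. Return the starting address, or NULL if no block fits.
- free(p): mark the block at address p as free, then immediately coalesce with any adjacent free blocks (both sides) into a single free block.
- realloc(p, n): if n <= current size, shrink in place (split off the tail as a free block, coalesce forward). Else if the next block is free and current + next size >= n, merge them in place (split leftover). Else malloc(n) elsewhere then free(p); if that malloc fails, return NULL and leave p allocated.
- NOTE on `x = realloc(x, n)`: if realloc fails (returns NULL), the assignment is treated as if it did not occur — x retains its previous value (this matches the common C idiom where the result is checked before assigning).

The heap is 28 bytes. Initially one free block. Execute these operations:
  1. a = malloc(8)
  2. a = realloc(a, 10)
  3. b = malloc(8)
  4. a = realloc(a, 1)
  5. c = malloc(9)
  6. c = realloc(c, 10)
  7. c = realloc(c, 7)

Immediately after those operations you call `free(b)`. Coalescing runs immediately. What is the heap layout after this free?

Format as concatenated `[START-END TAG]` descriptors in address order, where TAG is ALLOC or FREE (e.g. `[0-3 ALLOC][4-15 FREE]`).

Answer: [0-0 ALLOC][1-17 FREE][18-24 ALLOC][25-27 FREE]

Derivation:
Op 1: a = malloc(8) -> a = 0; heap: [0-7 ALLOC][8-27 FREE]
Op 2: a = realloc(a, 10) -> a = 0; heap: [0-9 ALLOC][10-27 FREE]
Op 3: b = malloc(8) -> b = 10; heap: [0-9 ALLOC][10-17 ALLOC][18-27 FREE]
Op 4: a = realloc(a, 1) -> a = 0; heap: [0-0 ALLOC][1-9 FREE][10-17 ALLOC][18-27 FREE]
Op 5: c = malloc(9) -> c = 1; heap: [0-0 ALLOC][1-9 ALLOC][10-17 ALLOC][18-27 FREE]
Op 6: c = realloc(c, 10) -> c = 18; heap: [0-0 ALLOC][1-9 FREE][10-17 ALLOC][18-27 ALLOC]
Op 7: c = realloc(c, 7) -> c = 18; heap: [0-0 ALLOC][1-9 FREE][10-17 ALLOC][18-24 ALLOC][25-27 FREE]
free(b): b = 10 -> block [10-17 ALLOC]; mark free, coalesce with adjacent free neighbors -> [0-0 ALLOC][1-17 FREE][18-24 ALLOC][25-27 FREE]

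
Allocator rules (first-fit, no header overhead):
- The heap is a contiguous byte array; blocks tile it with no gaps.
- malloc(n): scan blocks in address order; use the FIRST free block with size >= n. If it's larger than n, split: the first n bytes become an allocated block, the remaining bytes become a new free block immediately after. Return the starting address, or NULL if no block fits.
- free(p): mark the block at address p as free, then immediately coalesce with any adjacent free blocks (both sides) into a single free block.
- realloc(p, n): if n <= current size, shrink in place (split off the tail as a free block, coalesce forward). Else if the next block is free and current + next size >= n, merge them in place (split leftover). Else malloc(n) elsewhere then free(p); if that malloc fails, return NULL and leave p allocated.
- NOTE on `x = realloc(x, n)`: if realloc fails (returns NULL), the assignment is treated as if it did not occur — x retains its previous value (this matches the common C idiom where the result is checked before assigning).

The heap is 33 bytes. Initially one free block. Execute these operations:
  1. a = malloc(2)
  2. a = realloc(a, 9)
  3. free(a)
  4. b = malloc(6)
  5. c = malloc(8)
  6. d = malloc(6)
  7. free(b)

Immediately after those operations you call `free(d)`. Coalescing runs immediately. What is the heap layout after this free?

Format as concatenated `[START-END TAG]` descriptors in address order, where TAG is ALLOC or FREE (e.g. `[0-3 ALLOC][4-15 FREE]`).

Answer: [0-5 FREE][6-13 ALLOC][14-32 FREE]

Derivation:
Op 1: a = malloc(2) -> a = 0; heap: [0-1 ALLOC][2-32 FREE]
Op 2: a = realloc(a, 9) -> a = 0; heap: [0-8 ALLOC][9-32 FREE]
Op 3: free(a) -> (freed a); heap: [0-32 FREE]
Op 4: b = malloc(6) -> b = 0; heap: [0-5 ALLOC][6-32 FREE]
Op 5: c = malloc(8) -> c = 6; heap: [0-5 ALLOC][6-13 ALLOC][14-32 FREE]
Op 6: d = malloc(6) -> d = 14; heap: [0-5 ALLOC][6-13 ALLOC][14-19 ALLOC][20-32 FREE]
Op 7: free(b) -> (freed b); heap: [0-5 FREE][6-13 ALLOC][14-19 ALLOC][20-32 FREE]
free(d): d = 14 -> block [14-19 ALLOC]; mark free, coalesce with adjacent free neighbors -> [0-5 FREE][6-13 ALLOC][14-32 FREE]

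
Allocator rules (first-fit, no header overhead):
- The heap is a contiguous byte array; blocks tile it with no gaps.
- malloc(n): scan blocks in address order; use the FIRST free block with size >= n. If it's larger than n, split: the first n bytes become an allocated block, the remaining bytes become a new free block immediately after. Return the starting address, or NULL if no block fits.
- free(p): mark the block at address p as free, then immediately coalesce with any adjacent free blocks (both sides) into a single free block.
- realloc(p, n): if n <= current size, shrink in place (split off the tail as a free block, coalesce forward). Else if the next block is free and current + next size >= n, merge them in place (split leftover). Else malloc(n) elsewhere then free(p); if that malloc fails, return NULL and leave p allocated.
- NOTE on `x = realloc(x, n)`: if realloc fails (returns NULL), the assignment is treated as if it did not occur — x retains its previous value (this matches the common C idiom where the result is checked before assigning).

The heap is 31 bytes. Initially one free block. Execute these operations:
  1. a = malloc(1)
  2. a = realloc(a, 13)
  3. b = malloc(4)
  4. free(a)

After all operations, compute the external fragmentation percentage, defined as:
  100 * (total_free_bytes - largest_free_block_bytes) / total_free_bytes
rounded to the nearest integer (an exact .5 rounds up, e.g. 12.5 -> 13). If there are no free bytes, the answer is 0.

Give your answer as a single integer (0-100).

Answer: 48

Derivation:
Op 1: a = malloc(1) -> a = 0; heap: [0-0 ALLOC][1-30 FREE]
Op 2: a = realloc(a, 13) -> a = 0; heap: [0-12 ALLOC][13-30 FREE]
Op 3: b = malloc(4) -> b = 13; heap: [0-12 ALLOC][13-16 ALLOC][17-30 FREE]
Op 4: free(a) -> (freed a); heap: [0-12 FREE][13-16 ALLOC][17-30 FREE]
Free blocks: [13 14] total_free=27 largest=14 -> 100*(27-14)/27 = 1300/27 ≈ 48.148 -> rounds to 48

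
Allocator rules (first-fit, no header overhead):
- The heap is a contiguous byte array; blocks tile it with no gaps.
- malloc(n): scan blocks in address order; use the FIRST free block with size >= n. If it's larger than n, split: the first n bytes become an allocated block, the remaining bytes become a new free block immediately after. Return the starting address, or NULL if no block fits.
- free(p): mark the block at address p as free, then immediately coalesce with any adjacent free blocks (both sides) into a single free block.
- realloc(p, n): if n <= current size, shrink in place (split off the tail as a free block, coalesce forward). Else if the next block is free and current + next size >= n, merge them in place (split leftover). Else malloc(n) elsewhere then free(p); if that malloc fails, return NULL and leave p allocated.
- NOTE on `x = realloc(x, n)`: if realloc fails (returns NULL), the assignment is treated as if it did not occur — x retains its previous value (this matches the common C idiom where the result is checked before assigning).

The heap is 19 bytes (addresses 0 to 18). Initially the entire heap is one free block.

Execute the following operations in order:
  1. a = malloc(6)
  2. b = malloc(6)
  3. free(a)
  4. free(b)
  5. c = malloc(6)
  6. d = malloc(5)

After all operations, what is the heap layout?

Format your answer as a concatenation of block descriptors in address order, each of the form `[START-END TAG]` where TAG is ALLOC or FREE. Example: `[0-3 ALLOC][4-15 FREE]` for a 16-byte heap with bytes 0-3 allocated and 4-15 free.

Op 1: a = malloc(6) -> a = 0; heap: [0-5 ALLOC][6-18 FREE]
Op 2: b = malloc(6) -> b = 6; heap: [0-5 ALLOC][6-11 ALLOC][12-18 FREE]
Op 3: free(a) -> (freed a); heap: [0-5 FREE][6-11 ALLOC][12-18 FREE]
Op 4: free(b) -> (freed b); heap: [0-18 FREE]
Op 5: c = malloc(6) -> c = 0; heap: [0-5 ALLOC][6-18 FREE]
Op 6: d = malloc(5) -> d = 6; heap: [0-5 ALLOC][6-10 ALLOC][11-18 FREE]

Answer: [0-5 ALLOC][6-10 ALLOC][11-18 FREE]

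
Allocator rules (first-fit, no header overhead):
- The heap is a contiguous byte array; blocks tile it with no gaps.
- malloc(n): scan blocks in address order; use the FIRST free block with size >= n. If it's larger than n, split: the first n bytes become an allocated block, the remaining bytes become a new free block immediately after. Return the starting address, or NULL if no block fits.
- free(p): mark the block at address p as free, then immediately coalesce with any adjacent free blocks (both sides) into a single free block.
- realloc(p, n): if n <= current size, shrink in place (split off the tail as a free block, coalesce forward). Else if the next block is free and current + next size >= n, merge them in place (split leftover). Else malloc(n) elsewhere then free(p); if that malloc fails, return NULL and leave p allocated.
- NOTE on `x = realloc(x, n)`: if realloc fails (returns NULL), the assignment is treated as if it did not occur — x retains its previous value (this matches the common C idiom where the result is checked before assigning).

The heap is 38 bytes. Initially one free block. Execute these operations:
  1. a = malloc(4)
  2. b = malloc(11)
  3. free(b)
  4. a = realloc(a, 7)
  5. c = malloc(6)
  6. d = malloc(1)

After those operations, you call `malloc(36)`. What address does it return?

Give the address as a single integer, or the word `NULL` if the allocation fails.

Op 1: a = malloc(4) -> a = 0; heap: [0-3 ALLOC][4-37 FREE]
Op 2: b = malloc(11) -> b = 4; heap: [0-3 ALLOC][4-14 ALLOC][15-37 FREE]
Op 3: free(b) -> (freed b); heap: [0-3 ALLOC][4-37 FREE]
Op 4: a = realloc(a, 7) -> a = 0; heap: [0-6 ALLOC][7-37 FREE]
Op 5: c = malloc(6) -> c = 7; heap: [0-6 ALLOC][7-12 ALLOC][13-37 FREE]
Op 6: d = malloc(1) -> d = 13; heap: [0-6 ALLOC][7-12 ALLOC][13-13 ALLOC][14-37 FREE]
malloc(36): first-fit scan over [0-6 ALLOC][7-12 ALLOC][13-13 ALLOC][14-37 FREE] -> NULL

Answer: NULL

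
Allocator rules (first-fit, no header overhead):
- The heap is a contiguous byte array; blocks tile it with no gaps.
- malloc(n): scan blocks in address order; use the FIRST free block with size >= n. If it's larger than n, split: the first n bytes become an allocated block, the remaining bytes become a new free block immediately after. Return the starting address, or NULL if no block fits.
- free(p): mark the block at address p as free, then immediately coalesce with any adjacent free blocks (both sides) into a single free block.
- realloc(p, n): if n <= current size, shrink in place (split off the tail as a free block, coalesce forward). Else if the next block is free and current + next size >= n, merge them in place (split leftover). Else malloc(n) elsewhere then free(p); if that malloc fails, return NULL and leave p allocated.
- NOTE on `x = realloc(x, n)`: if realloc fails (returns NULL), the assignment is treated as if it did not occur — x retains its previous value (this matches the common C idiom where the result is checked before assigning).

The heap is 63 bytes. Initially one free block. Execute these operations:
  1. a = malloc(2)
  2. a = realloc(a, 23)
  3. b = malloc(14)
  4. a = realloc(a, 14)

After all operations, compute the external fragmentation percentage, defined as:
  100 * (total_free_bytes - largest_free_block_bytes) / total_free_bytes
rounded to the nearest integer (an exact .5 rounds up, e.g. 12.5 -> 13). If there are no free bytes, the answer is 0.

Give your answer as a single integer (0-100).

Op 1: a = malloc(2) -> a = 0; heap: [0-1 ALLOC][2-62 FREE]
Op 2: a = realloc(a, 23) -> a = 0; heap: [0-22 ALLOC][23-62 FREE]
Op 3: b = malloc(14) -> b = 23; heap: [0-22 ALLOC][23-36 ALLOC][37-62 FREE]
Op 4: a = realloc(a, 14) -> a = 0; heap: [0-13 ALLOC][14-22 FREE][23-36 ALLOC][37-62 FREE]
Free blocks: [9 26] total_free=35 largest=26 -> 100*(35-26)/35 = 900/35 ≈ 25.714 -> rounds to 26

Answer: 26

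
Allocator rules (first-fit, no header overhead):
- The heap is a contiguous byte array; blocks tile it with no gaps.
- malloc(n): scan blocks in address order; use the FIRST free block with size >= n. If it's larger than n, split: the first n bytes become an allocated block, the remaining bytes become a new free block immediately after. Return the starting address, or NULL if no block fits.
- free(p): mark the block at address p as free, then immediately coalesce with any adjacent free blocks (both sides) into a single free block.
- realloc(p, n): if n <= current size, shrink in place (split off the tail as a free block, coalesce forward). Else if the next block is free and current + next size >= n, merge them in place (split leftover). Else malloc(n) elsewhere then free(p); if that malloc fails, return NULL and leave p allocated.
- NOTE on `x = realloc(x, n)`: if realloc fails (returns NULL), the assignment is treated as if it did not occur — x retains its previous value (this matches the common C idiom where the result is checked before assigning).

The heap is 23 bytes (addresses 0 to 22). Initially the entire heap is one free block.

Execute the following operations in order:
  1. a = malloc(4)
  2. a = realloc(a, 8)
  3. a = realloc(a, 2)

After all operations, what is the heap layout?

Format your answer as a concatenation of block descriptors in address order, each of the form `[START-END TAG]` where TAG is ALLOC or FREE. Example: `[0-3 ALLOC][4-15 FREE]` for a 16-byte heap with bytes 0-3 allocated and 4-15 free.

Answer: [0-1 ALLOC][2-22 FREE]

Derivation:
Op 1: a = malloc(4) -> a = 0; heap: [0-3 ALLOC][4-22 FREE]
Op 2: a = realloc(a, 8) -> a = 0; heap: [0-7 ALLOC][8-22 FREE]
Op 3: a = realloc(a, 2) -> a = 0; heap: [0-1 ALLOC][2-22 FREE]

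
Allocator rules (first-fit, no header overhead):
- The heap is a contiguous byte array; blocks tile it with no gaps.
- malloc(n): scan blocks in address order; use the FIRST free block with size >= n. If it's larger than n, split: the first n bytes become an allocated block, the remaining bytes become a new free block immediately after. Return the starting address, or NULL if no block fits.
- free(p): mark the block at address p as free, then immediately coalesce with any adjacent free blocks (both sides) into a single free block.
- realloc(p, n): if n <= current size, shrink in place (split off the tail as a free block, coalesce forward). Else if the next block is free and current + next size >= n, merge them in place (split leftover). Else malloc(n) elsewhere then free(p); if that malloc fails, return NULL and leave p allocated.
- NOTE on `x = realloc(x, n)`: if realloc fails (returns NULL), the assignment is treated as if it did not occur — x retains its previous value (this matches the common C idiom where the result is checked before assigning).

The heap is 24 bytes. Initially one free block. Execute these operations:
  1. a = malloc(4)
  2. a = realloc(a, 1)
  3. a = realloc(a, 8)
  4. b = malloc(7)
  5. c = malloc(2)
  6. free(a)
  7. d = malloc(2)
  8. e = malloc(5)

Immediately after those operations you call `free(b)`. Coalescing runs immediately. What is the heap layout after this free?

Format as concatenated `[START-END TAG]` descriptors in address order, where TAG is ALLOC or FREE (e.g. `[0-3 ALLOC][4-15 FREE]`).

Op 1: a = malloc(4) -> a = 0; heap: [0-3 ALLOC][4-23 FREE]
Op 2: a = realloc(a, 1) -> a = 0; heap: [0-0 ALLOC][1-23 FREE]
Op 3: a = realloc(a, 8) -> a = 0; heap: [0-7 ALLOC][8-23 FREE]
Op 4: b = malloc(7) -> b = 8; heap: [0-7 ALLOC][8-14 ALLOC][15-23 FREE]
Op 5: c = malloc(2) -> c = 15; heap: [0-7 ALLOC][8-14 ALLOC][15-16 ALLOC][17-23 FREE]
Op 6: free(a) -> (freed a); heap: [0-7 FREE][8-14 ALLOC][15-16 ALLOC][17-23 FREE]
Op 7: d = malloc(2) -> d = 0; heap: [0-1 ALLOC][2-7 FREE][8-14 ALLOC][15-16 ALLOC][17-23 FREE]
Op 8: e = malloc(5) -> e = 2; heap: [0-1 ALLOC][2-6 ALLOC][7-7 FREE][8-14 ALLOC][15-16 ALLOC][17-23 FREE]
free(b): b = 8 -> block [8-14 ALLOC]; mark free, coalesce with adjacent free neighbors -> [0-1 ALLOC][2-6 ALLOC][7-14 FREE][15-16 ALLOC][17-23 FREE]

Answer: [0-1 ALLOC][2-6 ALLOC][7-14 FREE][15-16 ALLOC][17-23 FREE]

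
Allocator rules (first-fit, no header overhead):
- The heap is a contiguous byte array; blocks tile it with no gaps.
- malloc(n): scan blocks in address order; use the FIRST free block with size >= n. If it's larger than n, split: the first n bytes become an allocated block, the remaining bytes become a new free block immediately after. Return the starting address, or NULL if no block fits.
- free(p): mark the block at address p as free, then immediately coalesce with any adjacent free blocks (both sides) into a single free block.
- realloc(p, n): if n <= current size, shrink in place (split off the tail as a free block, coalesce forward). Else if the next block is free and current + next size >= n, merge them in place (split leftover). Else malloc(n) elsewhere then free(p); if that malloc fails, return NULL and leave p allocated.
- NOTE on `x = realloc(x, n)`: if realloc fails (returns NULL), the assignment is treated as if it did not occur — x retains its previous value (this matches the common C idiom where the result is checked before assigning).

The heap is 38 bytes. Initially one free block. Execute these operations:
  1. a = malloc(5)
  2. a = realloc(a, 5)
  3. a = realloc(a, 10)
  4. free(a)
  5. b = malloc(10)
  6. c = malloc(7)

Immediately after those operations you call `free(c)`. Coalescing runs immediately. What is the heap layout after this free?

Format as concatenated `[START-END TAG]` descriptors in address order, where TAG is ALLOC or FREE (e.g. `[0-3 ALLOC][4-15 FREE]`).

Op 1: a = malloc(5) -> a = 0; heap: [0-4 ALLOC][5-37 FREE]
Op 2: a = realloc(a, 5) -> a = 0; heap: [0-4 ALLOC][5-37 FREE]
Op 3: a = realloc(a, 10) -> a = 0; heap: [0-9 ALLOC][10-37 FREE]
Op 4: free(a) -> (freed a); heap: [0-37 FREE]
Op 5: b = malloc(10) -> b = 0; heap: [0-9 ALLOC][10-37 FREE]
Op 6: c = malloc(7) -> c = 10; heap: [0-9 ALLOC][10-16 ALLOC][17-37 FREE]
free(c): c = 10 -> block [10-16 ALLOC]; mark free, coalesce with adjacent free neighbors -> [0-9 ALLOC][10-37 FREE]

Answer: [0-9 ALLOC][10-37 FREE]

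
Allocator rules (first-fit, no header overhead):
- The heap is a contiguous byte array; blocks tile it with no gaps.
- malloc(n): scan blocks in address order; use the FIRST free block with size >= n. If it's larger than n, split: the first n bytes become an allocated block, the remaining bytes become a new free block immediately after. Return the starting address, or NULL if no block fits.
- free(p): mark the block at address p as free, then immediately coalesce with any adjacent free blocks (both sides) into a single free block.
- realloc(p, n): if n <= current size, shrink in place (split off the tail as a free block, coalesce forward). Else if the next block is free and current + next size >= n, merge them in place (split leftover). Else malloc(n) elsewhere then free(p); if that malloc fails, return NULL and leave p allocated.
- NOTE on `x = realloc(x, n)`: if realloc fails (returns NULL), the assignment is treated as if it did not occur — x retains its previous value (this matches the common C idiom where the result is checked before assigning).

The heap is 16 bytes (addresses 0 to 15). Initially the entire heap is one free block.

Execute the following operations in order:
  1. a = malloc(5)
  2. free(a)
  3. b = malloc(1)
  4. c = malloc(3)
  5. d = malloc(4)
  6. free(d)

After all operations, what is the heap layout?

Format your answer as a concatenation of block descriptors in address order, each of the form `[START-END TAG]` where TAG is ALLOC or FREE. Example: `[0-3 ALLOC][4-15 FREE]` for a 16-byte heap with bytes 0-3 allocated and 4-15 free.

Answer: [0-0 ALLOC][1-3 ALLOC][4-15 FREE]

Derivation:
Op 1: a = malloc(5) -> a = 0; heap: [0-4 ALLOC][5-15 FREE]
Op 2: free(a) -> (freed a); heap: [0-15 FREE]
Op 3: b = malloc(1) -> b = 0; heap: [0-0 ALLOC][1-15 FREE]
Op 4: c = malloc(3) -> c = 1; heap: [0-0 ALLOC][1-3 ALLOC][4-15 FREE]
Op 5: d = malloc(4) -> d = 4; heap: [0-0 ALLOC][1-3 ALLOC][4-7 ALLOC][8-15 FREE]
Op 6: free(d) -> (freed d); heap: [0-0 ALLOC][1-3 ALLOC][4-15 FREE]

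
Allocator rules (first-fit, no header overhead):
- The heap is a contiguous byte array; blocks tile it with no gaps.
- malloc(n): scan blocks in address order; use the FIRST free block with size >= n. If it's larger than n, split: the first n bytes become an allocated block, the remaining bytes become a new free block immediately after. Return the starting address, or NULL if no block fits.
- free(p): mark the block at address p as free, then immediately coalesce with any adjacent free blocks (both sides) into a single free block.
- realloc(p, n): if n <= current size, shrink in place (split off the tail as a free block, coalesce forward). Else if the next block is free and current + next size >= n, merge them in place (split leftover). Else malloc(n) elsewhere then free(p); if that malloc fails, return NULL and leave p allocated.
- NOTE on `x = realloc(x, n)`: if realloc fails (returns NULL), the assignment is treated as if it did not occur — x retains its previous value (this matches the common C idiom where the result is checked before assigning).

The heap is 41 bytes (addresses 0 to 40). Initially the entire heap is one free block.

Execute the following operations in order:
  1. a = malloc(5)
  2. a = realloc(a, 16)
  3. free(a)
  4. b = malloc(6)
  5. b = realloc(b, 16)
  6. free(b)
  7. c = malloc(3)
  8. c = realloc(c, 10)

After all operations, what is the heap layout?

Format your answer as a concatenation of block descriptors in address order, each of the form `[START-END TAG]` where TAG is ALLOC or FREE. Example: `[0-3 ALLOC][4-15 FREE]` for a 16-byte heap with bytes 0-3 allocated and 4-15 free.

Op 1: a = malloc(5) -> a = 0; heap: [0-4 ALLOC][5-40 FREE]
Op 2: a = realloc(a, 16) -> a = 0; heap: [0-15 ALLOC][16-40 FREE]
Op 3: free(a) -> (freed a); heap: [0-40 FREE]
Op 4: b = malloc(6) -> b = 0; heap: [0-5 ALLOC][6-40 FREE]
Op 5: b = realloc(b, 16) -> b = 0; heap: [0-15 ALLOC][16-40 FREE]
Op 6: free(b) -> (freed b); heap: [0-40 FREE]
Op 7: c = malloc(3) -> c = 0; heap: [0-2 ALLOC][3-40 FREE]
Op 8: c = realloc(c, 10) -> c = 0; heap: [0-9 ALLOC][10-40 FREE]

Answer: [0-9 ALLOC][10-40 FREE]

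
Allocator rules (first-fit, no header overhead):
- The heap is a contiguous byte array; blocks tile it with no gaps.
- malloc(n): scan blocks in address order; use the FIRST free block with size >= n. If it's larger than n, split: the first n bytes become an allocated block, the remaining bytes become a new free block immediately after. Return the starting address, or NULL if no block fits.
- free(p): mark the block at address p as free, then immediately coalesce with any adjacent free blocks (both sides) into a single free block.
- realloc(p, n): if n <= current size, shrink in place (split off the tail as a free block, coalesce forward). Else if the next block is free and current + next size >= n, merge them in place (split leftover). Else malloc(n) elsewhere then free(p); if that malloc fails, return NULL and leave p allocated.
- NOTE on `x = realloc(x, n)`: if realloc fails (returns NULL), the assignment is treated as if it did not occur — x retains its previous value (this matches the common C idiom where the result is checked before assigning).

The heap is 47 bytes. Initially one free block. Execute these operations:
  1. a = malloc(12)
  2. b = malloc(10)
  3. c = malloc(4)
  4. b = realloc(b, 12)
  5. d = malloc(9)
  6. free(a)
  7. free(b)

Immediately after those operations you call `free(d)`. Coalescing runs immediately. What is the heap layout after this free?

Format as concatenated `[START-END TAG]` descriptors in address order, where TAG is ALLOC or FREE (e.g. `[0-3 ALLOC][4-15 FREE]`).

Answer: [0-21 FREE][22-25 ALLOC][26-46 FREE]

Derivation:
Op 1: a = malloc(12) -> a = 0; heap: [0-11 ALLOC][12-46 FREE]
Op 2: b = malloc(10) -> b = 12; heap: [0-11 ALLOC][12-21 ALLOC][22-46 FREE]
Op 3: c = malloc(4) -> c = 22; heap: [0-11 ALLOC][12-21 ALLOC][22-25 ALLOC][26-46 FREE]
Op 4: b = realloc(b, 12) -> b = 26; heap: [0-11 ALLOC][12-21 FREE][22-25 ALLOC][26-37 ALLOC][38-46 FREE]
Op 5: d = malloc(9) -> d = 12; heap: [0-11 ALLOC][12-20 ALLOC][21-21 FREE][22-25 ALLOC][26-37 ALLOC][38-46 FREE]
Op 6: free(a) -> (freed a); heap: [0-11 FREE][12-20 ALLOC][21-21 FREE][22-25 ALLOC][26-37 ALLOC][38-46 FREE]
Op 7: free(b) -> (freed b); heap: [0-11 FREE][12-20 ALLOC][21-21 FREE][22-25 ALLOC][26-46 FREE]
free(d): d = 12 -> block [12-20 ALLOC]; mark free, coalesce with adjacent free neighbors -> [0-21 FREE][22-25 ALLOC][26-46 FREE]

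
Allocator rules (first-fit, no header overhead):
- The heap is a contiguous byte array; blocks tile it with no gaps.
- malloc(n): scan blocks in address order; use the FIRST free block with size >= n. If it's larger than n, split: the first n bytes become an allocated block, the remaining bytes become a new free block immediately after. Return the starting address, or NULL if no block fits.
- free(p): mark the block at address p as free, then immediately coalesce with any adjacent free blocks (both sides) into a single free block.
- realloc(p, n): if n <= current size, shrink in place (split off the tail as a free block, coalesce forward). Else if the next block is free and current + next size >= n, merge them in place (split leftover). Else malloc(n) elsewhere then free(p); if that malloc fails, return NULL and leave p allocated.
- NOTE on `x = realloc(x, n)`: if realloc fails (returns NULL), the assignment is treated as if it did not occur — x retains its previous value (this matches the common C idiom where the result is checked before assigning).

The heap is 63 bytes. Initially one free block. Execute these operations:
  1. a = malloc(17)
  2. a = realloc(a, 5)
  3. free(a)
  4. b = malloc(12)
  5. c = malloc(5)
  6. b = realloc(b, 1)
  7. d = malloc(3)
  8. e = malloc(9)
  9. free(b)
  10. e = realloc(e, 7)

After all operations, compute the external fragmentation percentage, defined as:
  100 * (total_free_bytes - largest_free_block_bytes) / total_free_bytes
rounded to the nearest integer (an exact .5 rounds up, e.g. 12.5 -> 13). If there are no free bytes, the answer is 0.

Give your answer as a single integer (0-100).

Answer: 19

Derivation:
Op 1: a = malloc(17) -> a = 0; heap: [0-16 ALLOC][17-62 FREE]
Op 2: a = realloc(a, 5) -> a = 0; heap: [0-4 ALLOC][5-62 FREE]
Op 3: free(a) -> (freed a); heap: [0-62 FREE]
Op 4: b = malloc(12) -> b = 0; heap: [0-11 ALLOC][12-62 FREE]
Op 5: c = malloc(5) -> c = 12; heap: [0-11 ALLOC][12-16 ALLOC][17-62 FREE]
Op 6: b = realloc(b, 1) -> b = 0; heap: [0-0 ALLOC][1-11 FREE][12-16 ALLOC][17-62 FREE]
Op 7: d = malloc(3) -> d = 1; heap: [0-0 ALLOC][1-3 ALLOC][4-11 FREE][12-16 ALLOC][17-62 FREE]
Op 8: e = malloc(9) -> e = 17; heap: [0-0 ALLOC][1-3 ALLOC][4-11 FREE][12-16 ALLOC][17-25 ALLOC][26-62 FREE]
Op 9: free(b) -> (freed b); heap: [0-0 FREE][1-3 ALLOC][4-11 FREE][12-16 ALLOC][17-25 ALLOC][26-62 FREE]
Op 10: e = realloc(e, 7) -> e = 17; heap: [0-0 FREE][1-3 ALLOC][4-11 FREE][12-16 ALLOC][17-23 ALLOC][24-62 FREE]
Free blocks: [1 8 39] total_free=48 largest=39 -> 100*(48-39)/48 = 900/48 = 18.75 -> rounds to 19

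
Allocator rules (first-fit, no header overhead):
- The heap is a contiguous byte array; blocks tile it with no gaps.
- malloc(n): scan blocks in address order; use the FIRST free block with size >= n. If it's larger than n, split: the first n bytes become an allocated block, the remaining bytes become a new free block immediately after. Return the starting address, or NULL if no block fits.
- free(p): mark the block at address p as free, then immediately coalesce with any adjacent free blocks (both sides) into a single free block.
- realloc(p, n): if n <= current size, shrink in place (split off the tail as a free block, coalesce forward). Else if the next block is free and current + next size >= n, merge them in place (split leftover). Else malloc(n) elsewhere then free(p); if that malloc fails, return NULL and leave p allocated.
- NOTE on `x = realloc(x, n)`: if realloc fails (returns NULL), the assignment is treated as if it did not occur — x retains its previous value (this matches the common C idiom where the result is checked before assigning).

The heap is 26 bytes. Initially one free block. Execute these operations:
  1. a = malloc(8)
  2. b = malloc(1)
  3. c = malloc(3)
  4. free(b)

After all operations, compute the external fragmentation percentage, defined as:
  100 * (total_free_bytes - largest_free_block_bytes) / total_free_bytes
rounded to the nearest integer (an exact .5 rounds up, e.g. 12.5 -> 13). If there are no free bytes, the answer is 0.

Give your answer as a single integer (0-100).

Answer: 7

Derivation:
Op 1: a = malloc(8) -> a = 0; heap: [0-7 ALLOC][8-25 FREE]
Op 2: b = malloc(1) -> b = 8; heap: [0-7 ALLOC][8-8 ALLOC][9-25 FREE]
Op 3: c = malloc(3) -> c = 9; heap: [0-7 ALLOC][8-8 ALLOC][9-11 ALLOC][12-25 FREE]
Op 4: free(b) -> (freed b); heap: [0-7 ALLOC][8-8 FREE][9-11 ALLOC][12-25 FREE]
Free blocks: [1 14] total_free=15 largest=14 -> 100*(15-14)/15 = 100/15 ≈ 6.667 -> rounds to 7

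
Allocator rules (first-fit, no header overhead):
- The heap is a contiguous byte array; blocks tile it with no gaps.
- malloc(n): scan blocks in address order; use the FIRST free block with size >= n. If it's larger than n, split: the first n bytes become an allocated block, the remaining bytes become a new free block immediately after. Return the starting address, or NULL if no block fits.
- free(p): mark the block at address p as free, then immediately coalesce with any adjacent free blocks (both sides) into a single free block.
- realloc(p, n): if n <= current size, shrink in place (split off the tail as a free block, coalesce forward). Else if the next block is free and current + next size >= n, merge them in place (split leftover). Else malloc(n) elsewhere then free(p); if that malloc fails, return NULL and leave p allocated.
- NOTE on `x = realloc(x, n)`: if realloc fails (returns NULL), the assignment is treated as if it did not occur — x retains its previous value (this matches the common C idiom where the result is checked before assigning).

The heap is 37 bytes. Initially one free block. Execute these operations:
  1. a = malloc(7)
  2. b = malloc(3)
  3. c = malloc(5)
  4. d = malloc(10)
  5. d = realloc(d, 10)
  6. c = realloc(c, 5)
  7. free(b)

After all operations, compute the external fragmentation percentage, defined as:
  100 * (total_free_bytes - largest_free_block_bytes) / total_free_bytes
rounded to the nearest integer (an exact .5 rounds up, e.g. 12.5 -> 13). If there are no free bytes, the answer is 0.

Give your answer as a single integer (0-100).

Answer: 20

Derivation:
Op 1: a = malloc(7) -> a = 0; heap: [0-6 ALLOC][7-36 FREE]
Op 2: b = malloc(3) -> b = 7; heap: [0-6 ALLOC][7-9 ALLOC][10-36 FREE]
Op 3: c = malloc(5) -> c = 10; heap: [0-6 ALLOC][7-9 ALLOC][10-14 ALLOC][15-36 FREE]
Op 4: d = malloc(10) -> d = 15; heap: [0-6 ALLOC][7-9 ALLOC][10-14 ALLOC][15-24 ALLOC][25-36 FREE]
Op 5: d = realloc(d, 10) -> d = 15; heap: [0-6 ALLOC][7-9 ALLOC][10-14 ALLOC][15-24 ALLOC][25-36 FREE]
Op 6: c = realloc(c, 5) -> c = 10; heap: [0-6 ALLOC][7-9 ALLOC][10-14 ALLOC][15-24 ALLOC][25-36 FREE]
Op 7: free(b) -> (freed b); heap: [0-6 ALLOC][7-9 FREE][10-14 ALLOC][15-24 ALLOC][25-36 FREE]
Free blocks: [3 12] total_free=15 largest=12 -> 100*(15-12)/15 = 300/15 = 20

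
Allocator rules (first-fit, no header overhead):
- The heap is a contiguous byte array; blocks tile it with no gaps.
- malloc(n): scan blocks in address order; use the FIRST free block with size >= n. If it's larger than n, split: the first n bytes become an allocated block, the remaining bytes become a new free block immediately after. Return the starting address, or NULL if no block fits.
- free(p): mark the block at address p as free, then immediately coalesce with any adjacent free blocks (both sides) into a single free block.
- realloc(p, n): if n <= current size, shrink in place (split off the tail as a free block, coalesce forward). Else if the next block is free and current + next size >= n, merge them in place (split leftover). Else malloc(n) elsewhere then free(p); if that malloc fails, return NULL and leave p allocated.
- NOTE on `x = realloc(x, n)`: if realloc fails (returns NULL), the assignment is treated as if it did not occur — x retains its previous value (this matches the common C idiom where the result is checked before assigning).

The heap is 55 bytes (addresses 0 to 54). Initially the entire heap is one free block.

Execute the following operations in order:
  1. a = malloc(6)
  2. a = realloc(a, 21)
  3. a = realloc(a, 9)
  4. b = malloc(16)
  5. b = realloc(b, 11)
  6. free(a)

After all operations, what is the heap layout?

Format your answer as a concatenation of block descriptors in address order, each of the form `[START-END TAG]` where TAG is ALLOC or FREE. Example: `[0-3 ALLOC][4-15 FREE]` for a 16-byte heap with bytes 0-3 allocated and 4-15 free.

Answer: [0-8 FREE][9-19 ALLOC][20-54 FREE]

Derivation:
Op 1: a = malloc(6) -> a = 0; heap: [0-5 ALLOC][6-54 FREE]
Op 2: a = realloc(a, 21) -> a = 0; heap: [0-20 ALLOC][21-54 FREE]
Op 3: a = realloc(a, 9) -> a = 0; heap: [0-8 ALLOC][9-54 FREE]
Op 4: b = malloc(16) -> b = 9; heap: [0-8 ALLOC][9-24 ALLOC][25-54 FREE]
Op 5: b = realloc(b, 11) -> b = 9; heap: [0-8 ALLOC][9-19 ALLOC][20-54 FREE]
Op 6: free(a) -> (freed a); heap: [0-8 FREE][9-19 ALLOC][20-54 FREE]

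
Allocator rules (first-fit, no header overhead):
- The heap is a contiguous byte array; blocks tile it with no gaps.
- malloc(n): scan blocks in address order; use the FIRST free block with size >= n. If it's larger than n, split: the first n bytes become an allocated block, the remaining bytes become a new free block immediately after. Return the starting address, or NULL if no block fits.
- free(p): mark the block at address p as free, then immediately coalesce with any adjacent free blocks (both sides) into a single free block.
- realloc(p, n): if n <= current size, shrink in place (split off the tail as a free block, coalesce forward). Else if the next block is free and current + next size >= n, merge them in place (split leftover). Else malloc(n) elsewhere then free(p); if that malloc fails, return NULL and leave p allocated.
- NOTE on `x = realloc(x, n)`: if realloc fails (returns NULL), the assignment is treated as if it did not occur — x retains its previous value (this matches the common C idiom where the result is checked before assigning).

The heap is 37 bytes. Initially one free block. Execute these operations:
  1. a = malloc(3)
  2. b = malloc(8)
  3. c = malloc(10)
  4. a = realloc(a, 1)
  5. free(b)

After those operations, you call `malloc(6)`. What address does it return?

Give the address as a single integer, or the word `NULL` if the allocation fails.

Answer: 1

Derivation:
Op 1: a = malloc(3) -> a = 0; heap: [0-2 ALLOC][3-36 FREE]
Op 2: b = malloc(8) -> b = 3; heap: [0-2 ALLOC][3-10 ALLOC][11-36 FREE]
Op 3: c = malloc(10) -> c = 11; heap: [0-2 ALLOC][3-10 ALLOC][11-20 ALLOC][21-36 FREE]
Op 4: a = realloc(a, 1) -> a = 0; heap: [0-0 ALLOC][1-2 FREE][3-10 ALLOC][11-20 ALLOC][21-36 FREE]
Op 5: free(b) -> (freed b); heap: [0-0 ALLOC][1-10 FREE][11-20 ALLOC][21-36 FREE]
malloc(6): first-fit scan over [0-0 ALLOC][1-10 FREE][11-20 ALLOC][21-36 FREE] -> 1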